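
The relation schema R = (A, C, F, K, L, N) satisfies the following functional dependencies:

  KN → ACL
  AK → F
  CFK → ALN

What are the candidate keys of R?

Attribute K never appears on the right-hand side of any dependency, so K must belong to every candidate key.
{K}⁺ = {K}, which is not all of the schema, so we must add further attributes.
{K, N}⁺: KN→ACL adds A, C, L; AK→F adds F → {A, C, F, K, L, N}. Minimal: {N}⁺ = {N}; {K}⁺ = {K} — none reach the full schema.
{A, C, K}⁺: AK→F adds F; CFK→ALN adds L, N → {A, C, F, K, L, N}. Minimal: {C, K}⁺ = {C, K}; {A, K}⁺ = {A, F, K}; {A, C}⁺ = {A, C} — none reach the full schema.
{C, F, K}⁺: CFK→ALN adds A, L, N → {A, C, F, K, L, N}. Minimal: {F, K}⁺ = {F, K}; {C, K}⁺ = {C, K}; {C, F}⁺ = {C, F} — none reach the full schema.

{K, N}, {A, C, K}, {C, F, K}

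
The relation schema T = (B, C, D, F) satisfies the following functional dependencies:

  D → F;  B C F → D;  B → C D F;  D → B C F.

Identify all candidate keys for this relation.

B; D

{B}⁺: B→CDF adds C, D, F → {B, C, D, F}.
{D}⁺: D→F adds F; D→BCF adds B, C → {B, C, D, F}.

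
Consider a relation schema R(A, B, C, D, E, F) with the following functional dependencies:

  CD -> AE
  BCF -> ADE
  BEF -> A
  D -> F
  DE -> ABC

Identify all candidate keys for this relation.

CD, DE, BCF

{C, D}⁺: CD→AE adds A, E; D→F adds F; DE→ABC adds B → {A, B, C, D, E, F}.
{D, E}⁺: D→F adds F; DE→ABC adds A, B, C → {A, B, C, D, E, F}.
{B, C, F}⁺: BCF→ADE adds A, D, E → {A, B, C, D, E, F}.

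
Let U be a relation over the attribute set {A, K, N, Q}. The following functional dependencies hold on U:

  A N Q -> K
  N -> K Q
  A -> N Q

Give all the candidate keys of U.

Attribute A never appears on the right-hand side of any dependency, so A must belong to every candidate key.
{A}⁺ = {A, K, N, Q}, which is all of the schema, so {A} is the only candidate key.

(A)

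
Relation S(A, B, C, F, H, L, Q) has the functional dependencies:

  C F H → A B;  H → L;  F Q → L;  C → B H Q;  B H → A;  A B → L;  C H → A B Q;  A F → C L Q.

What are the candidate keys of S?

Attribute F never appears on the right-hand side of any dependency, so F must belong to every candidate key.
{F}⁺ = {F}, which is not all of the schema, so we must add further attributes.
{A, F}⁺: AF→CLQ adds C, L, Q; C→BHQ adds B, H → {A, B, C, F, H, L, Q}. Minimal: {F}⁺ = {F}; {A}⁺ = {A} — none reach the full schema.
{C, F}⁺: C→BHQ adds B, H, Q; BH→A adds A; AB→L adds L → {A, B, C, F, H, L, Q}. Minimal: {F}⁺ = {F}; {C}⁺ = {A, B, C, H, L, Q} — none reach the full schema.
{B, F, H}⁺: H→L adds L; BH→A adds A; AF→CLQ adds C, Q → {A, B, C, F, H, L, Q}. Minimal: {F, H}⁺ = {F, H, L}; {B, H}⁺ = {A, B, H, L}; {B, F}⁺ = {B, F} — none reach the full schema.
Any other superkey contains one of these as a subset, so there are no further candidate keys.

{A, F}, {C, F}, {B, F, H}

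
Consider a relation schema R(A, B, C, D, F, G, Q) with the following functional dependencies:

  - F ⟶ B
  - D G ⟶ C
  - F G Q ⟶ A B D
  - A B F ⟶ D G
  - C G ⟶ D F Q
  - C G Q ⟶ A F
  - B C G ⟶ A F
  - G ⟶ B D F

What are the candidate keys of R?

G; AF

{G}⁺: G→BDF adds B, D, F; DG→C adds C; CG→DFQ adds Q; CGQ→AF adds A → {A, B, C, D, F, G, Q}.
{A, F}⁺: F→B adds B; ABF→DG adds D, G; DG→C adds C; CG→DFQ adds Q → {A, B, C, D, F, G, Q}. Minimal: {F}⁺ = {B, F}; {A}⁺ = {A} — none reach the full schema.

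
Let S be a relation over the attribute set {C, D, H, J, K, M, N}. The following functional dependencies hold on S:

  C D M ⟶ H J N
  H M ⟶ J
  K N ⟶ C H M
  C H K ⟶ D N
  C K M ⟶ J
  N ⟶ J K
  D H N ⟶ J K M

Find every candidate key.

(N), (C, D, M), (C, H, K)

{N}⁺: N→JK adds J, K; KN→CHM adds C, H, M; CHK→DN adds D → {C, D, H, J, K, M, N}.
{C, D, M}⁺: CDM→HJN adds H, J, N; N→JK adds K → {C, D, H, J, K, M, N}. Minimal: {D, M}⁺ = {D, M}; {C, M}⁺ = {C, M}; {C, D}⁺ = {C, D} — none reach the full schema.
{C, H, K}⁺: CHK→DN adds D, N; N→JK adds J; DHN→JKM adds M → {C, D, H, J, K, M, N}. Minimal: {H, K}⁺ = {H, K}; {C, K}⁺ = {C, K}; {C, H}⁺ = {C, H} — none reach the full schema.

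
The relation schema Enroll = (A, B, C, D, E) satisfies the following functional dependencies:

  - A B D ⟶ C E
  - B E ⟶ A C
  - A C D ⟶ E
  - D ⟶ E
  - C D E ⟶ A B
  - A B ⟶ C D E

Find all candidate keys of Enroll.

{A, B}⁺: AB→CDE adds C, D, E → {A, B, C, D, E}.
{B, D}⁺: D→E adds E; BE→AC adds A, C → {A, B, C, D, E}.
{B, E}⁺: BE→AC adds A, C; AB→CDE adds D → {A, B, C, D, E}.
{C, D}⁺: D→E adds E; CDE→AB adds A, B → {A, B, C, D, E}.
Any other superkey contains one of these as a subset, so there are no further candidate keys.

{A, B}, {B, D}, {B, E}, {C, D}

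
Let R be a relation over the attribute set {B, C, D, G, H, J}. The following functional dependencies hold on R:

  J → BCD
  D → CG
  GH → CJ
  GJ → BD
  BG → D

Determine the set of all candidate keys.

{D, H}; {G, H}; {H, J}

{D, H}⁺: D→CG adds C, G; GH→CJ adds J; GJ→BD adds B → {B, C, D, G, H, J}. Minimal: {H}⁺ = {H}; {D}⁺ = {C, D, G} — none reach the full schema.
{G, H}⁺: GH→CJ adds C, J; GJ→BD adds B, D → {B, C, D, G, H, J}. Minimal: {H}⁺ = {H}; {G}⁺ = {G} — none reach the full schema.
{H, J}⁺: J→BCD adds B, C, D; D→CG adds G → {B, C, D, G, H, J}. Minimal: {J}⁺ = {B, C, D, G, J}; {H}⁺ = {H} — none reach the full schema.
Any other superkey contains one of these as a subset, so there are no further candidate keys.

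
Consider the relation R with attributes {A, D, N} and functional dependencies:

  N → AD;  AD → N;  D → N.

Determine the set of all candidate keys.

{D}, {N}

{D}⁺: D→N adds N; N→AD adds A → {A, D, N}.
{N}⁺: N→AD adds A, D → {A, D, N}.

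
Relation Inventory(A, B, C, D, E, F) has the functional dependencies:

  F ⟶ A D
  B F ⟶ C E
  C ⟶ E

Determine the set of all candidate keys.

(B, F)

Attributes B, F never appear on any right-hand side, so every candidate key must contain {B, F}.
{B, F}⁺ = {A, B, C, D, E, F}, which is all of the schema, so {B, F} is the only candidate key.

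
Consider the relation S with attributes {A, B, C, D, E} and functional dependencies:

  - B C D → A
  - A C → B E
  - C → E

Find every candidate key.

Attributes C, D never appear on any right-hand side, so every candidate key must contain {C, D}.
{C, D}⁺ = {C, D, E}, which is not all of the schema, so we must add further attributes.
{A, C, D}⁺: AC→BE adds B, E → {A, B, C, D, E}.
{B, C, D}⁺: BCD→A adds A; AC→BE adds E → {A, B, C, D, E}.

ACD, BCD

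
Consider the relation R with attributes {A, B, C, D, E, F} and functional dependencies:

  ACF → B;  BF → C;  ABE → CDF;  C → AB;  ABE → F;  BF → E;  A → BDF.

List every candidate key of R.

{A}, {C}, {B, F}

{A}⁺: A→BDF adds B, D, F; BF→C adds C; BF→E adds E → {A, B, C, D, E, F}.
{C}⁺: C→AB adds A, B; A→BDF adds D, F; BF→E adds E → {A, B, C, D, E, F}.
{B, F}⁺: BF→C adds C; C→AB adds A; BF→E adds E; A→BDF adds D → {A, B, C, D, E, F}. Minimal: {F}⁺ = {F}; {B}⁺ = {B} — none reach the full schema.
Any other superkey contains one of these as a subset, so there are no further candidate keys.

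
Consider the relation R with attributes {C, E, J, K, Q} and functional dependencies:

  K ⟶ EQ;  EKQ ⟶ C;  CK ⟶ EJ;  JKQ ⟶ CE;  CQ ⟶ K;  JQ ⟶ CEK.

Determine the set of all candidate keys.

{K}⁺: K→EQ adds E, Q; EKQ→C adds C; CK→EJ adds J → {C, E, J, K, Q}.
{C, Q}⁺: CQ→K adds K; K→EQ adds E; CK→EJ adds J → {C, E, J, K, Q}. Minimal: {Q}⁺ = {Q}; {C}⁺ = {C} — none reach the full schema.
{J, Q}⁺: JQ→CEK adds C, E, K → {C, E, J, K, Q}. Minimal: {Q}⁺ = {Q}; {J}⁺ = {J} — none reach the full schema.

{K}; {C, Q}; {J, Q}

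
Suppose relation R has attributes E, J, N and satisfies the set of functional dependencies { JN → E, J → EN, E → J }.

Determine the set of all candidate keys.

{E}, {J}

{E}⁺: E→J adds J; J→EN adds N → {E, J, N}.
{J}⁺: J→EN adds E, N → {E, J, N}.
Any other superkey contains one of these as a subset, so there are no further candidate keys.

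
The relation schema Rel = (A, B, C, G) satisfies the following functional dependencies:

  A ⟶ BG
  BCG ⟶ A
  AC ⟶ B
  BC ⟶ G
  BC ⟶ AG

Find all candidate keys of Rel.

(A, C); (B, C)

Attribute C never appears on the right-hand side of any dependency, so C must belong to every candidate key.
{C}⁺ = {C}, which is not all of the schema, so we must add further attributes.
{A, C}⁺: A→BG adds B, G → {A, B, C, G}.
{B, C}⁺: BC→G adds G; BC→AG adds A → {A, B, C, G}.
Any other superkey contains one of these as a subset, so there are no further candidate keys.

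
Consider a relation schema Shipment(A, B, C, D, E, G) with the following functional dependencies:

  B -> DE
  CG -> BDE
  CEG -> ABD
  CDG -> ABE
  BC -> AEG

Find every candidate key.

(B, C); (C, G)

Attribute C never appears on the right-hand side of any dependency, so C must belong to every candidate key.
{C}⁺ = {C}, which is not all of the schema, so we must add further attributes.
{B, C}⁺: B→DE adds D, E; BC→AEG adds A, G → {A, B, C, D, E, G}. Minimal: {C}⁺ = {C}; {B}⁺ = {B, D, E} — none reach the full schema.
{C, G}⁺: CG→BDE adds B, D, E; CEG→ABD adds A → {A, B, C, D, E, G}. Minimal: {G}⁺ = {G}; {C}⁺ = {C} — none reach the full schema.
Any other superkey contains one of these as a subset, so there are no further candidate keys.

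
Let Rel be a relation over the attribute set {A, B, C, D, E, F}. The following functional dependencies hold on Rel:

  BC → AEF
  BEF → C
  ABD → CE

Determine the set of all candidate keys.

Attributes B, D never appear on any right-hand side, so every candidate key must contain {B, D}.
{B, D}⁺ = {B, D}, which is not all of the schema, so we must add further attributes.
{A, B, D}⁺: ABD→CE adds C, E; BC→AEF adds F → {A, B, C, D, E, F}.
{B, C, D}⁺: BC→AEF adds A, E, F → {A, B, C, D, E, F}.
{B, D, E, F}⁺: BEF→C adds C; BC→AEF adds A → {A, B, C, D, E, F}.
Any other superkey contains one of these as a subset, so there are no further candidate keys.

{A, B, D}; {B, C, D}; {B, D, E, F}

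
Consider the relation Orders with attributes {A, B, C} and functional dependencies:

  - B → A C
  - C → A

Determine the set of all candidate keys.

Attribute B never appears on the right-hand side of any dependency, so B must belong to every candidate key.
{B}⁺ = {A, B, C}, which is all of the schema, so {B} is the only candidate key.

B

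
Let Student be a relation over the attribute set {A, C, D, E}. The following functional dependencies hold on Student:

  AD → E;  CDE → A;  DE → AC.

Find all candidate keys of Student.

{A, D}; {D, E}

{A, D}⁺: AD→E adds E; DE→AC adds C → {A, C, D, E}. Minimal: {D}⁺ = {D}; {A}⁺ = {A} — none reach the full schema.
{D, E}⁺: DE→AC adds A, C → {A, C, D, E}. Minimal: {E}⁺ = {E}; {D}⁺ = {D} — none reach the full schema.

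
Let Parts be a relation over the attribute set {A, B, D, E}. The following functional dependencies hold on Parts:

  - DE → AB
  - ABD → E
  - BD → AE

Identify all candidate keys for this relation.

{B, D}, {D, E}

Attribute D never appears on the right-hand side of any dependency, so D must belong to every candidate key.
{D}⁺ = {D}, which is not all of the schema, so we must add further attributes.
{B, D}⁺: BD→AE adds A, E → {A, B, D, E}. Minimal: {D}⁺ = {D}; {B}⁺ = {B} — none reach the full schema.
{D, E}⁺: DE→AB adds A, B → {A, B, D, E}. Minimal: {E}⁺ = {E}; {D}⁺ = {D} — none reach the full schema.
Any other superkey contains one of these as a subset, so there are no further candidate keys.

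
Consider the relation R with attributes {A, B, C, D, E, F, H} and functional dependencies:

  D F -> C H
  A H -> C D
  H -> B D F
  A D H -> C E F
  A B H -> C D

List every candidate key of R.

{A, H}, {A, D, F}

Attribute A never appears on the right-hand side of any dependency, so A must belong to every candidate key.
{A}⁺ = {A}, which is not all of the schema, so we must add further attributes.
{A, H}⁺: AH→CD adds C, D; H→BDF adds B, F; ADH→CEF adds E → {A, B, C, D, E, F, H}.
{A, D, F}⁺: DF→CH adds C, H; H→BDF adds B; ADH→CEF adds E → {A, B, C, D, E, F, H}.
Any other superkey contains one of these as a subset, so there are no further candidate keys.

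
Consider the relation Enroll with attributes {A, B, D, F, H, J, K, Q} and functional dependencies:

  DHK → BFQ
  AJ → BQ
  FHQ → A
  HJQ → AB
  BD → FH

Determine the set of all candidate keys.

(A, D, J, K); (B, D, J, K); (D, H, J, K)

Attributes D, J, K never appear on any right-hand side, so every candidate key must contain {D, J, K}.
{D, J, K}⁺ = {D, J, K}, which is not all of the schema, so we must add further attributes.
{A, D, J, K}⁺: AJ→BQ adds B, Q; BD→FH adds F, H → {A, B, D, F, H, J, K, Q}. Minimal: {D, J, K}⁺ = {D, J, K}; {A, J, K}⁺ = {A, B, J, K, Q}; {A, D, K}⁺ = {A, D, K}; … — none reach the full schema.
{B, D, J, K}⁺: BD→FH adds F, H; DHK→BFQ adds Q; FHQ→A adds A → {A, B, D, F, H, J, K, Q}. Minimal: {D, J, K}⁺ = {D, J, K}; {B, J, K}⁺ = {B, J, K}; {B, D, K}⁺ = {A, B, D, F, H, K, Q}; … — none reach the full schema.
{D, H, J, K}⁺: DHK→BFQ adds B, F, Q; FHQ→A adds A → {A, B, D, F, H, J, K, Q}. Minimal: {H, J, K}⁺ = {H, J, K}; {D, J, K}⁺ = {D, J, K}; {D, H, K}⁺ = {A, B, D, F, H, K, Q}; … — none reach the full schema.
Any other superkey contains one of these as a subset, so there are no further candidate keys.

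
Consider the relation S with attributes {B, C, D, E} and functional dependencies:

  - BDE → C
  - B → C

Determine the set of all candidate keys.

Attributes B, D, E never appear on any right-hand side, so every candidate key must contain {B, D, E}.
{B, D, E}⁺ = {B, C, D, E}, which is all of the schema, so {B, D, E} is the only candidate key.

{B, D, E}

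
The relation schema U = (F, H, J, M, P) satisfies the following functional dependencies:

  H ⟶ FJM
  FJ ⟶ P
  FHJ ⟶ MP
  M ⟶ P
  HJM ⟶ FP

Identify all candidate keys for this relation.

Attribute H never appears on the right-hand side of any dependency, so H must belong to every candidate key.
{H}⁺ = {F, H, J, M, P}, which is all of the schema, so {H} is the only candidate key.

(H)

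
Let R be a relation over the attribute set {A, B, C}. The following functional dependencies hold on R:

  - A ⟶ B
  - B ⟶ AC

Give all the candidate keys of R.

{A}; {B}

{A}⁺: A→B adds B; B→AC adds C → {A, B, C}.
{B}⁺: B→AC adds A, C → {A, B, C}.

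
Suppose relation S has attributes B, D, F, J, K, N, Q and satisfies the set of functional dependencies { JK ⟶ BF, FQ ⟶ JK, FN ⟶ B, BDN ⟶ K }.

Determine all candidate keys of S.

DFNQ, BDJNQ, DJKNQ

Attributes D, N, Q never appear on any right-hand side, so every candidate key must contain {D, N, Q}.
{D, N, Q}⁺ = {D, N, Q}, which is not all of the schema, so we must add further attributes.
{D, F, N, Q}⁺: FQ→JK adds J, K; FN→B adds B → {B, D, F, J, K, N, Q}. Minimal: {F, N, Q}⁺ = {B, F, J, K, N, Q}; {D, N, Q}⁺ = {D, N, Q}; {D, F, Q}⁺ = {B, D, F, J, K, Q}; … — none reach the full schema.
{B, D, J, N, Q}⁺: BDN→K adds K; JK→BF adds F → {B, D, F, J, K, N, Q}. Minimal: {D, J, N, Q}⁺ = {D, J, N, Q}; {B, J, N, Q}⁺ = {B, J, N, Q}; {B, D, N, Q}⁺ = {B, D, K, N, Q}; … — none reach the full schema.
{D, J, K, N, Q}⁺: JK→BF adds B, F → {B, D, F, J, K, N, Q}. Minimal: {J, K, N, Q}⁺ = {B, F, J, K, N, Q}; {D, K, N, Q}⁺ = {D, K, N, Q}; {D, J, N, Q}⁺ = {D, J, N, Q}; … — none reach the full schema.
Any other superkey contains one of these as a subset, so there are no further candidate keys.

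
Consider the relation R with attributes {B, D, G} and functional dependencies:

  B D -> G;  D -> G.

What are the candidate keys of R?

BD

Attributes B, D never appear on any right-hand side, so every candidate key must contain {B, D}.
{B, D}⁺ = {B, D, G}, which is all of the schema, so {B, D} is the only candidate key.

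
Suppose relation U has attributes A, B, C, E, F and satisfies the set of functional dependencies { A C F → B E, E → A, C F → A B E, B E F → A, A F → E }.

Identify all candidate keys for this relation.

Attributes C, F never appear on any right-hand side, so every candidate key must contain {C, F}.
{C, F}⁺ = {A, B, C, E, F}, which is all of the schema, so {C, F} is the only candidate key.

{C, F}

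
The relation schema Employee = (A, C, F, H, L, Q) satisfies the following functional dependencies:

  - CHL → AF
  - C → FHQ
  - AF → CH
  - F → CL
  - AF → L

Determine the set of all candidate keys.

(C); (F)

{C}⁺: C→FHQ adds F, H, Q; F→CL adds L; CHL→AF adds A → {A, C, F, H, L, Q}.
{F}⁺: F→CL adds C, L; C→FHQ adds H, Q; CHL→AF adds A → {A, C, F, H, L, Q}.
Any other superkey contains one of these as a subset, so there are no further candidate keys.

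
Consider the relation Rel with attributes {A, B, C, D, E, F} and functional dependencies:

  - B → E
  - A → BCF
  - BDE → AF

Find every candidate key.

AD; BD

{A, D}⁺: A→BCF adds B, C, F; B→E adds E → {A, B, C, D, E, F}.
{B, D}⁺: B→E adds E; BDE→AF adds A, F; A→BCF adds C → {A, B, C, D, E, F}.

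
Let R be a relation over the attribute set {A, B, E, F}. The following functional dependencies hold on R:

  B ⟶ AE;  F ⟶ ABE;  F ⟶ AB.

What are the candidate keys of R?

Attribute F never appears on the right-hand side of any dependency, so F must belong to every candidate key.
{F}⁺ = {A, B, E, F}, which is all of the schema, so {F} is the only candidate key.

{F}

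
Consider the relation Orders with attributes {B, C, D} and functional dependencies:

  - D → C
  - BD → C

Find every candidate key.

{B, D}

Attributes B, D never appear on any right-hand side, so every candidate key must contain {B, D}.
{B, D}⁺ = {B, C, D}, which is all of the schema, so {B, D} is the only candidate key.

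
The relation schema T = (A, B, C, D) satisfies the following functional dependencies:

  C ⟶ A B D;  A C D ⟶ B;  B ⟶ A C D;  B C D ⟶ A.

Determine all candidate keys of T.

(B), (C)

{B}⁺: B→ACD adds A, C, D → {A, B, C, D}.
{C}⁺: C→ABD adds A, B, D → {A, B, C, D}.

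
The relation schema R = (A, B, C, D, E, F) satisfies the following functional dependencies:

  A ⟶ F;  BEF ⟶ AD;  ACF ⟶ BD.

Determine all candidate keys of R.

{A, C, E}, {B, C, E, F}

Attributes C, E never appear on any right-hand side, so every candidate key must contain {C, E}.
{C, E}⁺ = {C, E}, which is not all of the schema, so we must add further attributes.
{A, C, E}⁺: A→F adds F; ACF→BD adds B, D → {A, B, C, D, E, F}.
{B, C, E, F}⁺: BEF→AD adds A, D → {A, B, C, D, E, F}.
Any other superkey contains one of these as a subset, so there are no further candidate keys.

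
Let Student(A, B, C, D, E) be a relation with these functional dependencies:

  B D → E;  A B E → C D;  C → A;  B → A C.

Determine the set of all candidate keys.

BD; BE

Attribute B never appears on the right-hand side of any dependency, so B must belong to every candidate key.
{B}⁺ = {A, B, C}, which is not all of the schema, so we must add further attributes.
{B, D}⁺: BD→E adds E; B→AC adds A, C → {A, B, C, D, E}.
{B, E}⁺: B→AC adds A, C; ABE→CD adds D → {A, B, C, D, E}.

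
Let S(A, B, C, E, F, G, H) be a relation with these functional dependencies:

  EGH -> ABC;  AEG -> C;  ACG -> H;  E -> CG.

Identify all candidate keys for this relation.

(A, E, F), (E, F, H)

{A, E, F}⁺: E→CG adds C, G; ACG→H adds H; EGH→ABC adds B → {A, B, C, E, F, G, H}. Minimal: {E, F}⁺ = {C, E, F, G}; {A, F}⁺ = {A, F}; {A, E}⁺ = {A, B, C, E, G, H} — none reach the full schema.
{E, F, H}⁺: E→CG adds C, G; EGH→ABC adds A, B → {A, B, C, E, F, G, H}. Minimal: {F, H}⁺ = {F, H}; {E, H}⁺ = {A, B, C, E, G, H}; {E, F}⁺ = {C, E, F, G} — none reach the full schema.
Any other superkey contains one of these as a subset, so there are no further candidate keys.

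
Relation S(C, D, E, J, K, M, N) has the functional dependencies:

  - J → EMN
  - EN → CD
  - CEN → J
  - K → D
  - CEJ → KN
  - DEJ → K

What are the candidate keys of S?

{J}, {E, N}

{J}⁺: J→EMN adds E, M, N; EN→CD adds C, D; CEJ→KN adds K → {C, D, E, J, K, M, N}.
{E, N}⁺: EN→CD adds C, D; CEN→J adds J; CEJ→KN adds K; J→EMN adds M → {C, D, E, J, K, M, N}.
Any other superkey contains one of these as a subset, so there are no further candidate keys.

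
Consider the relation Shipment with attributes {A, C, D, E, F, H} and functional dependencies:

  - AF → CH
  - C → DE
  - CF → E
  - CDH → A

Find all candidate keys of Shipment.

{A, F}; {C, F, H}

Attribute F never appears on the right-hand side of any dependency, so F must belong to every candidate key.
{F}⁺ = {F}, which is not all of the schema, so we must add further attributes.
{A, F}⁺: AF→CH adds C, H; C→DE adds D, E → {A, C, D, E, F, H}. Minimal: {F}⁺ = {F}; {A}⁺ = {A} — none reach the full schema.
{C, F, H}⁺: C→DE adds D, E; CDH→A adds A → {A, C, D, E, F, H}. Minimal: {F, H}⁺ = {F, H}; {C, H}⁺ = {A, C, D, E, H}; {C, F}⁺ = {C, D, E, F} — none reach the full schema.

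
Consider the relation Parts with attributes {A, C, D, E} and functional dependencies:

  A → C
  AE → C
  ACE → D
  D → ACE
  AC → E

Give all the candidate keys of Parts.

{A}⁺: A→C adds C; AC→E adds E; ACE→D adds D → {A, C, D, E}.
{D}⁺: D→ACE adds A, C, E → {A, C, D, E}.
Any other superkey contains one of these as a subset, so there are no further candidate keys.

{A}, {D}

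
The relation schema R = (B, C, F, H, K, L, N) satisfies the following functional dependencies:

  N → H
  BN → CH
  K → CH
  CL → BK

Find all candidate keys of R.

Attributes F, L, N never appear on any right-hand side, so every candidate key must contain {F, L, N}.
{F, L, N}⁺ = {F, H, L, N}, which is not all of the schema, so we must add further attributes.
{B, F, L, N}⁺: N→H adds H; BN→CH adds C; CL→BK adds K → {B, C, F, H, K, L, N}.
{C, F, L, N}⁺: N→H adds H; CL→BK adds B, K → {B, C, F, H, K, L, N}.
{F, K, L, N}⁺: N→H adds H; K→CH adds C; CL→BK adds B → {B, C, F, H, K, L, N}.
Any other superkey contains one of these as a subset, so there are no further candidate keys.

BFLN, CFLN, FKLN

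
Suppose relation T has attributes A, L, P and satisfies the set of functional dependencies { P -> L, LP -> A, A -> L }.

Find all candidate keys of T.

Attribute P never appears on the right-hand side of any dependency, so P must belong to every candidate key.
{P}⁺ = {A, L, P}, which is all of the schema, so {P} is the only candidate key.

{P}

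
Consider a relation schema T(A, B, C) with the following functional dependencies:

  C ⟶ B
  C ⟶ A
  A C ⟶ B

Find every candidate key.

Attribute C never appears on the right-hand side of any dependency, so C must belong to every candidate key.
{C}⁺ = {A, B, C}, which is all of the schema, so {C} is the only candidate key.

{C}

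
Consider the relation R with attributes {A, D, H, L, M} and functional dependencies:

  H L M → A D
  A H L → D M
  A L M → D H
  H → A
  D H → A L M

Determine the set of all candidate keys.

DH; HL; ALM

{D, H}⁺: H→A adds A; DH→ALM adds L, M → {A, D, H, L, M}.
{H, L}⁺: H→A adds A; AHL→DM adds D, M → {A, D, H, L, M}.
{A, L, M}⁺: ALM→DH adds D, H → {A, D, H, L, M}.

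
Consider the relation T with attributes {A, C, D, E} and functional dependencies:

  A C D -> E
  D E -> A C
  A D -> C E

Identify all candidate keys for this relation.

{A, D}, {D, E}

Attribute D never appears on the right-hand side of any dependency, so D must belong to every candidate key.
{D}⁺ = {D}, which is not all of the schema, so we must add further attributes.
{A, D}⁺: AD→CE adds C, E → {A, C, D, E}. Minimal: {D}⁺ = {D}; {A}⁺ = {A} — none reach the full schema.
{D, E}⁺: DE→AC adds A, C → {A, C, D, E}. Minimal: {E}⁺ = {E}; {D}⁺ = {D} — none reach the full schema.
Any other superkey contains one of these as a subset, so there are no further candidate keys.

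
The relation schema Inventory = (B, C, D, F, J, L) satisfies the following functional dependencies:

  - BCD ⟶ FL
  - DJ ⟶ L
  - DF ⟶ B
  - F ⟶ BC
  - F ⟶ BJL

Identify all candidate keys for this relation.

DF; BCD

Attribute D never appears on the right-hand side of any dependency, so D must belong to every candidate key.
{D}⁺ = {D}, which is not all of the schema, so we must add further attributes.
{D, F}⁺: DF→B adds B; F→BC adds C; F→BJL adds J, L → {B, C, D, F, J, L}. Minimal: {F}⁺ = {B, C, F, J, L}; {D}⁺ = {D} — none reach the full schema.
{B, C, D}⁺: BCD→FL adds F, L; F→BJL adds J → {B, C, D, F, J, L}. Minimal: {C, D}⁺ = {C, D}; {B, D}⁺ = {B, D}; {B, C}⁺ = {B, C} — none reach the full schema.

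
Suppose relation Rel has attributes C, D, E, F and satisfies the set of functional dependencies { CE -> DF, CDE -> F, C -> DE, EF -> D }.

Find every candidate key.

C

Attribute C never appears on the right-hand side of any dependency, so C must belong to every candidate key.
{C}⁺ = {C, D, E, F}, which is all of the schema, so {C} is the only candidate key.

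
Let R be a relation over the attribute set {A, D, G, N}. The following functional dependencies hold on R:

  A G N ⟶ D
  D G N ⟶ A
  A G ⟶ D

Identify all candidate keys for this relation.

Attributes G, N never appear on any right-hand side, so every candidate key must contain {G, N}.
{G, N}⁺ = {G, N}, which is not all of the schema, so we must add further attributes.
{A, G, N}⁺: AGN→D adds D → {A, D, G, N}. Minimal: {G, N}⁺ = {G, N}; {A, N}⁺ = {A, N}; {A, G}⁺ = {A, D, G} — none reach the full schema.
{D, G, N}⁺: DGN→A adds A → {A, D, G, N}. Minimal: {G, N}⁺ = {G, N}; {D, N}⁺ = {D, N}; {D, G}⁺ = {D, G} — none reach the full schema.

{A, G, N}, {D, G, N}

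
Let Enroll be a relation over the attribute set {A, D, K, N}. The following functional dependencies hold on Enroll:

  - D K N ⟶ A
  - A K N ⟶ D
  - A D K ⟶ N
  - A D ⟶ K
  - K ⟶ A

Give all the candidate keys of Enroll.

{A, D}⁺: AD→K adds K; ADK→N adds N → {A, D, K, N}. Minimal: {D}⁺ = {D}; {A}⁺ = {A} — none reach the full schema.
{D, K}⁺: K→A adds A; ADK→N adds N → {A, D, K, N}. Minimal: {K}⁺ = {A, K}; {D}⁺ = {D} — none reach the full schema.
{K, N}⁺: K→A adds A; AKN→D adds D → {A, D, K, N}. Minimal: {N}⁺ = {N}; {K}⁺ = {A, K} — none reach the full schema.
Any other superkey contains one of these as a subset, so there are no further candidate keys.

{A, D}; {D, K}; {K, N}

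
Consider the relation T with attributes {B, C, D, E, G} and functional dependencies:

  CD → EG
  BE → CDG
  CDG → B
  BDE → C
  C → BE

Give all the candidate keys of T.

{C}⁺: C→BE adds B, E; BE→CDG adds D, G → {B, C, D, E, G}.
{B, E}⁺: BE→CDG adds C, D, G → {B, C, D, E, G}. Minimal: {E}⁺ = {E}; {B}⁺ = {B} — none reach the full schema.
Any other superkey contains one of these as a subset, so there are no further candidate keys.

C; BE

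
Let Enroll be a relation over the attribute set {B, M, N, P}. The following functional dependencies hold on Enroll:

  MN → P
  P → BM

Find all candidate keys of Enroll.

{M, N}, {N, P}

Attribute N never appears on the right-hand side of any dependency, so N must belong to every candidate key.
{N}⁺ = {N}, which is not all of the schema, so we must add further attributes.
{M, N}⁺: MN→P adds P; P→BM adds B → {B, M, N, P}. Minimal: {N}⁺ = {N}; {M}⁺ = {M} — none reach the full schema.
{N, P}⁺: P→BM adds B, M → {B, M, N, P}. Minimal: {P}⁺ = {B, M, P}; {N}⁺ = {N} — none reach the full schema.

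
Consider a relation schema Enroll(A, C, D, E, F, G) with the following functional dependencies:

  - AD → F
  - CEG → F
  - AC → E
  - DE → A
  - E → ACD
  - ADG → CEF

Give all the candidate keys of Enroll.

Attribute G never appears on the right-hand side of any dependency, so G must belong to every candidate key.
{G}⁺ = {G}, which is not all of the schema, so we must add further attributes.
{E, G}⁺: E→ACD adds A, C, D; ADG→CEF adds F → {A, C, D, E, F, G}. Minimal: {G}⁺ = {G}; {E}⁺ = {A, C, D, E, F} — none reach the full schema.
{A, C, G}⁺: AC→E adds E; E→ACD adds D; ADG→CEF adds F → {A, C, D, E, F, G}. Minimal: {C, G}⁺ = {C, G}; {A, G}⁺ = {A, G}; {A, C}⁺ = {A, C, D, E, F} — none reach the full schema.
{A, D, G}⁺: AD→F adds F; ADG→CEF adds C, E → {A, C, D, E, F, G}. Minimal: {D, G}⁺ = {D, G}; {A, G}⁺ = {A, G}; {A, D}⁺ = {A, D, F} — none reach the full schema.

EG, ACG, ADG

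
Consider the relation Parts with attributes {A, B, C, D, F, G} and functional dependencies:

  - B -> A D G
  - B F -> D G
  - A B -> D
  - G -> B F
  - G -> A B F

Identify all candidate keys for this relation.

Attribute C never appears on the right-hand side of any dependency, so C must belong to every candidate key.
{C}⁺ = {C}, which is not all of the schema, so we must add further attributes.
{B, C}⁺: B→ADG adds A, D, G; G→BF adds F → {A, B, C, D, F, G}.
{C, G}⁺: G→BF adds B, F; G→ABF adds A; B→ADG adds D → {A, B, C, D, F, G}.

BC, CG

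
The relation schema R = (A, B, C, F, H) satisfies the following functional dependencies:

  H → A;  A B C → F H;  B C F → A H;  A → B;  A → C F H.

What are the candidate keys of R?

{A}, {H}, {B, C, F}

{A}⁺: A→B adds B; A→CFH adds C, F, H → {A, B, C, F, H}.
{H}⁺: H→A adds A; A→B adds B; A→CFH adds C, F → {A, B, C, F, H}.
{B, C, F}⁺: BCF→AH adds A, H → {A, B, C, F, H}. Minimal: {C, F}⁺ = {C, F}; {B, F}⁺ = {B, F}; {B, C}⁺ = {B, C} — none reach the full schema.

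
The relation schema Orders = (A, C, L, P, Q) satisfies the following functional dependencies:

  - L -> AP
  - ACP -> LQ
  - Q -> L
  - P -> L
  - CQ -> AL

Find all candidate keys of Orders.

{C, L}, {C, P}, {C, Q}

Attribute C never appears on the right-hand side of any dependency, so C must belong to every candidate key.
{C}⁺ = {C}, which is not all of the schema, so we must add further attributes.
{C, L}⁺: L→AP adds A, P; ACP→LQ adds Q → {A, C, L, P, Q}. Minimal: {L}⁺ = {A, L, P}; {C}⁺ = {C} — none reach the full schema.
{C, P}⁺: P→L adds L; L→AP adds A; ACP→LQ adds Q → {A, C, L, P, Q}. Minimal: {P}⁺ = {A, L, P}; {C}⁺ = {C} — none reach the full schema.
{C, Q}⁺: Q→L adds L; CQ→AL adds A; L→AP adds P → {A, C, L, P, Q}. Minimal: {Q}⁺ = {A, L, P, Q}; {C}⁺ = {C} — none reach the full schema.
Any other superkey contains one of these as a subset, so there are no further candidate keys.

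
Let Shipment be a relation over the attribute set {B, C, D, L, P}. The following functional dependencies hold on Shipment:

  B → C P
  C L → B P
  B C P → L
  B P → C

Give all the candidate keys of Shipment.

BD, CDL

Attribute D never appears on the right-hand side of any dependency, so D must belong to every candidate key.
{D}⁺ = {D}, which is not all of the schema, so we must add further attributes.
{B, D}⁺: B→CP adds C, P; BCP→L adds L → {B, C, D, L, P}. Minimal: {D}⁺ = {D}; {B}⁺ = {B, C, L, P} — none reach the full schema.
{C, D, L}⁺: CL→BP adds B, P → {B, C, D, L, P}. Minimal: {D, L}⁺ = {D, L}; {C, L}⁺ = {B, C, L, P}; {C, D}⁺ = {C, D} — none reach the full schema.
Any other superkey contains one of these as a subset, so there are no further candidate keys.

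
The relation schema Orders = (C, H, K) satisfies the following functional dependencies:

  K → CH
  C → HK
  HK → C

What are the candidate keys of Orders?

C; K

{C}⁺: C→HK adds H, K → {C, H, K}.
{K}⁺: K→CH adds C, H → {C, H, K}.
Any other superkey contains one of these as a subset, so there are no further candidate keys.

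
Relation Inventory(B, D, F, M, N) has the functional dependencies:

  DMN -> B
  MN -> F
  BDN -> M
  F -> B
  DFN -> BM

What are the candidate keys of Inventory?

{B, D, N}, {D, F, N}, {D, M, N}

{B, D, N}⁺: BDN→M adds M; MN→F adds F → {B, D, F, M, N}. Minimal: {D, N}⁺ = {D, N}; {B, N}⁺ = {B, N}; {B, D}⁺ = {B, D} — none reach the full schema.
{D, F, N}⁺: F→B adds B; DFN→BM adds M → {B, D, F, M, N}. Minimal: {F, N}⁺ = {B, F, N}; {D, N}⁺ = {D, N}; {D, F}⁺ = {B, D, F} — none reach the full schema.
{D, M, N}⁺: DMN→B adds B; MN→F adds F → {B, D, F, M, N}. Minimal: {M, N}⁺ = {B, F, M, N}; {D, N}⁺ = {D, N}; {D, M}⁺ = {D, M} — none reach the full schema.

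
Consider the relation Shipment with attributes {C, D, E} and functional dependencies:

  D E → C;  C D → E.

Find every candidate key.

Attribute D never appears on the right-hand side of any dependency, so D must belong to every candidate key.
{D}⁺ = {D}, which is not all of the schema, so we must add further attributes.
{C, D}⁺: CD→E adds E → {C, D, E}. Minimal: {D}⁺ = {D}; {C}⁺ = {C} — none reach the full schema.
{D, E}⁺: DE→C adds C → {C, D, E}. Minimal: {E}⁺ = {E}; {D}⁺ = {D} — none reach the full schema.
Any other superkey contains one of these as a subset, so there are no further candidate keys.

{C, D}; {D, E}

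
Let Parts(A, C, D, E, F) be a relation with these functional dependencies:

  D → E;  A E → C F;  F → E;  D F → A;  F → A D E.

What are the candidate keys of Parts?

{F}⁺: F→E adds E; F→ADE adds A, D; AE→CF adds C → {A, C, D, E, F}.
{A, D}⁺: D→E adds E; AE→CF adds C, F → {A, C, D, E, F}.
{A, E}⁺: AE→CF adds C, F; F→ADE adds D → {A, C, D, E, F}.

{F}, {A, D}, {A, E}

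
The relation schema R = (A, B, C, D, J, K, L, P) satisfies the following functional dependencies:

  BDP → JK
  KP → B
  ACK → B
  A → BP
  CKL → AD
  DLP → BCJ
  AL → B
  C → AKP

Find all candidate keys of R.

Attribute L never appears on the right-hand side of any dependency, so L must belong to every candidate key.
{L}⁺ = {L}, which is not all of the schema, so we must add further attributes.
{C, L}⁺: C→AKP adds A, K, P; KP→B adds B; CKL→AD adds D; DLP→BCJ adds J → {A, B, C, D, J, K, L, P}. Minimal: {L}⁺ = {L}; {C}⁺ = {A, B, C, K, P} — none reach the full schema.
{A, D, L}⁺: A→BP adds B, P; DLP→BCJ adds C, J; C→AKP adds K → {A, B, C, D, J, K, L, P}. Minimal: {D, L}⁺ = {D, L}; {A, L}⁺ = {A, B, L, P}; {A, D}⁺ = {A, B, D, J, K, P} — none reach the full schema.
{D, L, P}⁺: DLP→BCJ adds B, C, J; C→AKP adds A, K → {A, B, C, D, J, K, L, P}. Minimal: {L, P}⁺ = {L, P}; {D, P}⁺ = {D, P}; {D, L}⁺ = {D, L} — none reach the full schema.
Any other superkey contains one of these as a subset, so there are no further candidate keys.

CL, ADL, DLP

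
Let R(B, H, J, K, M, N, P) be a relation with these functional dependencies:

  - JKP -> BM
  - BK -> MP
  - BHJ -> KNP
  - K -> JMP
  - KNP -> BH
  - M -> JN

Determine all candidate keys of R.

(K), (B, H, J), (B, H, M)

{K}⁺: K→JMP adds J, M, P; M→JN adds N; JKP→BM adds B; KNP→BH adds H → {B, H, J, K, M, N, P}.
{B, H, J}⁺: BHJ→KNP adds K, N, P; K→JMP adds M → {B, H, J, K, M, N, P}. Minimal: {H, J}⁺ = {H, J}; {B, J}⁺ = {B, J}; {B, H}⁺ = {B, H} — none reach the full schema.
{B, H, M}⁺: M→JN adds J, N; BHJ→KNP adds K, P → {B, H, J, K, M, N, P}. Minimal: {H, M}⁺ = {H, J, M, N}; {B, M}⁺ = {B, J, M, N}; {B, H}⁺ = {B, H} — none reach the full schema.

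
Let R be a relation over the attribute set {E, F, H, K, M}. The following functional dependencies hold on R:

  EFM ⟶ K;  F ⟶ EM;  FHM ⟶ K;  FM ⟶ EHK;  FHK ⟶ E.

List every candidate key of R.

Attribute F never appears on the right-hand side of any dependency, so F must belong to every candidate key.
{F}⁺ = {E, F, H, K, M}, which is all of the schema, so {F} is the only candidate key.

(F)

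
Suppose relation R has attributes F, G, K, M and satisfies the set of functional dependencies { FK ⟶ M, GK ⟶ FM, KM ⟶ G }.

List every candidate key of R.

Attribute K never appears on the right-hand side of any dependency, so K must belong to every candidate key.
{K}⁺ = {K}, which is not all of the schema, so we must add further attributes.
{F, K}⁺: FK→M adds M; KM→G adds G → {F, G, K, M}.
{G, K}⁺: GK→FM adds F, M → {F, G, K, M}.
{K, M}⁺: KM→G adds G; GK→FM adds F → {F, G, K, M}.
Any other superkey contains one of these as a subset, so there are no further candidate keys.

FK, GK, KM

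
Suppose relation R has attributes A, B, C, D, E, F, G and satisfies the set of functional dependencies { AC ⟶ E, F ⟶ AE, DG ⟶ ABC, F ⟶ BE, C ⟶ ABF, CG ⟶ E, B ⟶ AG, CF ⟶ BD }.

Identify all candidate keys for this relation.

{C}; {B, D}; {D, F}; {D, G}

{C}⁺: C→ABF adds A, B, F; B→AG adds G; CF→BD adds D; AC→E adds E → {A, B, C, D, E, F, G}.
{B, D}⁺: B→AG adds A, G; DG→ABC adds C; C→ABF adds F; CG→E adds E → {A, B, C, D, E, F, G}. Minimal: {D}⁺ = {D}; {B}⁺ = {A, B, G} — none reach the full schema.
{D, F}⁺: F→AE adds A, E; F→BE adds B; B→AG adds G; DG→ABC adds C → {A, B, C, D, E, F, G}. Minimal: {F}⁺ = {A, B, E, F, G}; {D}⁺ = {D} — none reach the full schema.
{D, G}⁺: DG→ABC adds A, B, C; C→ABF adds F; CG→E adds E → {A, B, C, D, E, F, G}. Minimal: {G}⁺ = {G}; {D}⁺ = {D} — none reach the full schema.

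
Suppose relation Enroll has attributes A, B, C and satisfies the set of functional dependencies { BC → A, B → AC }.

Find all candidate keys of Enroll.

{B}

{B}⁺: B→AC adds A, C → {A, B, C}.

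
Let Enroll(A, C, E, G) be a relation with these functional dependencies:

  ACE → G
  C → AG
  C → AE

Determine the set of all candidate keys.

{C}⁺: C→AG adds A, G; C→AE adds E → {A, C, E, G}.
No other minimal superkey exists.

{C}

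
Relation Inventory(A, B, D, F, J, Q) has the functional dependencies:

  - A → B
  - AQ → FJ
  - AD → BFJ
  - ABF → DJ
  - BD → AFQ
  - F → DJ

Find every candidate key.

AD; AF; AQ; BD; BF

{A, D}⁺: A→B adds B; AD→BFJ adds F, J; BD→AFQ adds Q → {A, B, D, F, J, Q}.
{A, F}⁺: A→B adds B; ABF→DJ adds D, J; BD→AFQ adds Q → {A, B, D, F, J, Q}.
{A, Q}⁺: A→B adds B; AQ→FJ adds F, J; ABF→DJ adds D → {A, B, D, F, J, Q}.
{B, D}⁺: BD→AFQ adds A, F, Q; F→DJ adds J → {A, B, D, F, J, Q}.
{B, F}⁺: F→DJ adds D, J; BD→AFQ adds A, Q → {A, B, D, F, J, Q}.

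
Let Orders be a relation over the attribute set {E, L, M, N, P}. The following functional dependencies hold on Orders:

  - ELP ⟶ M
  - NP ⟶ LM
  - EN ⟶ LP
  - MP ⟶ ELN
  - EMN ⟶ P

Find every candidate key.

{E, N}, {M, P}, {N, P}, {E, L, P}

{E, N}⁺: EN→LP adds L, P; ELP→M adds M → {E, L, M, N, P}. Minimal: {N}⁺ = {N}; {E}⁺ = {E} — none reach the full schema.
{M, P}⁺: MP→ELN adds E, L, N → {E, L, M, N, P}. Minimal: {P}⁺ = {P}; {M}⁺ = {M} — none reach the full schema.
{N, P}⁺: NP→LM adds L, M; MP→ELN adds E → {E, L, M, N, P}. Minimal: {P}⁺ = {P}; {N}⁺ = {N} — none reach the full schema.
{E, L, P}⁺: ELP→M adds M; MP→ELN adds N → {E, L, M, N, P}. Minimal: {L, P}⁺ = {L, P}; {E, P}⁺ = {E, P}; {E, L}⁺ = {E, L} — none reach the full schema.
Any other superkey contains one of these as a subset, so there are no further candidate keys.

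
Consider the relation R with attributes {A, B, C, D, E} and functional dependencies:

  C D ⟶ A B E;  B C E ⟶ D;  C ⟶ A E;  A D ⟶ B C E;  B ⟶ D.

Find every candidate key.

{A, B}⁺: B→D adds D; AD→BCE adds C, E → {A, B, C, D, E}. Minimal: {B}⁺ = {B, D}; {A}⁺ = {A} — none reach the full schema.
{A, D}⁺: AD→BCE adds B, C, E → {A, B, C, D, E}. Minimal: {D}⁺ = {D}; {A}⁺ = {A} — none reach the full schema.
{B, C}⁺: C→AE adds A, E; B→D adds D → {A, B, C, D, E}. Minimal: {C}⁺ = {A, C, E}; {B}⁺ = {B, D} — none reach the full schema.
{C, D}⁺: CD→ABE adds A, B, E → {A, B, C, D, E}. Minimal: {D}⁺ = {D}; {C}⁺ = {A, C, E} — none reach the full schema.

{A, B}, {A, D}, {B, C}, {C, D}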